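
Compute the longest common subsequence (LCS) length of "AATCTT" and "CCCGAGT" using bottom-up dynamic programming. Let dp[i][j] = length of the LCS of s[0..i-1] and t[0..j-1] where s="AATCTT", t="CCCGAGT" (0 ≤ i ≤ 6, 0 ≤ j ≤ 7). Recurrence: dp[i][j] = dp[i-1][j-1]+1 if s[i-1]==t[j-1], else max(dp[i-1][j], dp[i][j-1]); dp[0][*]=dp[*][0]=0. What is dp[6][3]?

   ''  C  C  C  G  A  G  T
''  0  0  0  0  0  0  0  0
 A  0  0  0  0  0  1  1  1
 A  0  0  0  0  0  1  1  1
 T  0  0  0  0  0  1  1  2
 C  0  1  1  1  1  1  1  2
 T  0  1  1  1  1  1  1  2
 T  0  1  1  1  1  1  1  2

1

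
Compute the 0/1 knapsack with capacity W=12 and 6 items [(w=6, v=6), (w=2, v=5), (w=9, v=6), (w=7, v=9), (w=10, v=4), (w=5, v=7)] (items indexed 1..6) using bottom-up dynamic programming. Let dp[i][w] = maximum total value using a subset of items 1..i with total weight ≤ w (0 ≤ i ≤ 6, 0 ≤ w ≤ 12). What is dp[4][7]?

i\w   0   1   2   3   4   5   6   7   8   9  10  11  12
  0   0   0   0   0   0   0   0   0   0   0   0   0   0
  1   0   0   0   0   0   0   6   6   6   6   6   6   6
  2   0   0   5   5   5   5   6   6  11  11  11  11  11
  3   0   0   5   5   5   5   6   6  11  11  11  11  11
  4   0   0   5   5   5   5   6   9  11  14  14  14  14
  5   0   0   5   5   5   5   6   9  11  14  14  14  14
  6   0   0   5   5   5   7   7  12  12  14  14  14  16

9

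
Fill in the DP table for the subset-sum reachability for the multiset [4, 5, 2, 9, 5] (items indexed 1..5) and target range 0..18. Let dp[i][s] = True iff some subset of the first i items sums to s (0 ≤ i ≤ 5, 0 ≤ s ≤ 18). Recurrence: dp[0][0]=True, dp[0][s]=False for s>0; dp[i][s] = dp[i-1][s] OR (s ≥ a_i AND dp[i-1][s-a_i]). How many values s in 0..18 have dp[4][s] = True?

i\s   0   1   2   3   4   5   6   7   8   9  10  11  12  13  14  15  16  17  18
  0   T   F   F   F   F   F   F   F   F   F   F   F   F   F   F   F   F   F   F
  1   T   F   F   F   T   F   F   F   F   F   F   F   F   F   F   F   F   F   F
  2   T   F   F   F   T   T   F   F   F   T   F   F   F   F   F   F   F   F   F
  3   T   F   T   F   T   T   T   T   F   T   F   T   F   F   F   F   F   F   F
  4   T   F   T   F   T   T   T   T   F   T   F   T   F   T   T   T   T   F   T
  5   T   F   T   F   T   T   T   T   F   T   T   T   T   T   T   T   T   F   T

13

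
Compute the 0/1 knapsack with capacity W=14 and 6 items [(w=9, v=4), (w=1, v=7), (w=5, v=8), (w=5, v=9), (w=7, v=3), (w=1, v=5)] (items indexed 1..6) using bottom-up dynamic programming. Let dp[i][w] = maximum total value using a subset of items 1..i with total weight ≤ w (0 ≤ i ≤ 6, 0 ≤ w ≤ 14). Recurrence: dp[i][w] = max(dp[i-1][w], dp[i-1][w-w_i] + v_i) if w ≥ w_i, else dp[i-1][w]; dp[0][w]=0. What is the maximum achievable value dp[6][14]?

i\w   0   1   2   3   4   5   6   7   8   9  10  11  12  13  14
  0   0   0   0   0   0   0   0   0   0   0   0   0   0   0   0
  1   0   0   0   0   0   0   0   0   0   4   4   4   4   4   4
  2   0   7   7   7   7   7   7   7   7   7  11  11  11  11  11
  3   0   7   7   7   7   8  15  15  15  15  15  15  15  15  15
  4   0   7   7   7   7   9  16  16  16  16  17  24  24  24  24
  5   0   7   7   7   7   9  16  16  16  16  17  24  24  24  24
  6   0   7  12  12  12  12  16  21  21  21  21  24  29  29  29

29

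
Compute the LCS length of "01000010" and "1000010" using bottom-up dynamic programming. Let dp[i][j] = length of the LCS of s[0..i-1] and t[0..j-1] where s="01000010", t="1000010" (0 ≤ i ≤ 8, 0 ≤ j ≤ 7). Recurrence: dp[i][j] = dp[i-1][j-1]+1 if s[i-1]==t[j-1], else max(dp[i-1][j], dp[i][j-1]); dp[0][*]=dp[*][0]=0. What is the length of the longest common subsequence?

7

   ''  1  0  0  0  0  1  0
''  0  0  0  0  0  0  0  0
 0  0  0  1  1  1  1  1  1
 1  0  1  1  1  1  1  2  2
 0  0  1  2  2  2  2  2  3
 0  0  1  2  3  3  3  3  3
 0  0  1  2  3  4  4  4  4
 0  0  1  2  3  4  5  5  5
 1  0  1  2  3  4  5  6  6
 0  0  1  2  3  4  5  6  7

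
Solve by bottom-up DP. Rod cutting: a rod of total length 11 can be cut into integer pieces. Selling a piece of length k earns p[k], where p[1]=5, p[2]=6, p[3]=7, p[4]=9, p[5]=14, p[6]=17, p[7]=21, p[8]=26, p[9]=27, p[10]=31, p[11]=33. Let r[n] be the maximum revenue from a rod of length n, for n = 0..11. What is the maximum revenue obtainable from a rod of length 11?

   n    0    1    2    3    4    5    6    7    8    9   10   11
r[n]    0    5   10   15   20   25   30   35   40   45   50   55

55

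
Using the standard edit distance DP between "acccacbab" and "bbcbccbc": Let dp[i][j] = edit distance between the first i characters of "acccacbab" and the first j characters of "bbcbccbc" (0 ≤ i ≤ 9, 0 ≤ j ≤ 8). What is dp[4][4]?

   ''  b  b  c  b  c  c  b  c
''  0  1  2  3  4  5  6  7  8
 a  1  1  2  3  4  5  6  7  8
 c  2  2  2  2  3  4  5  6  7
 c  3  3  3  2  3  3  4  5  6
 c  4  4  4  3  3  3  3  4  5
 a  5  5  5  4  4  4  4  4  5
 c  6  6  6  5  5  4  4  5  4
 b  7  6  6  6  5  5  5  4  5
 a  8  7  7  7  6  6  6  5  5
 b  9  8  7  8  7  7  7  6  6

3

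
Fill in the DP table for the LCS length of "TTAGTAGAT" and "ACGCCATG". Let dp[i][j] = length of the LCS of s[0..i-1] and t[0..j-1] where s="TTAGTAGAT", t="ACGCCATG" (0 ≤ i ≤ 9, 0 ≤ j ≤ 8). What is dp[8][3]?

2

   ''  A  C  G  C  C  A  T  G
''  0  0  0  0  0  0  0  0  0
 T  0  0  0  0  0  0  0  1  1
 T  0  0  0  0  0  0  0  1  1
 A  0  1  1  1  1  1  1  1  1
 G  0  1  1  2  2  2  2  2  2
 T  0  1  1  2  2  2  2  3  3
 A  0  1  1  2  2  2  3  3  3
 G  0  1  1  2  2  2  3  3  4
 A  0  1  1  2  2  2  3  3  4
 T  0  1  1  2  2  2  3  4  4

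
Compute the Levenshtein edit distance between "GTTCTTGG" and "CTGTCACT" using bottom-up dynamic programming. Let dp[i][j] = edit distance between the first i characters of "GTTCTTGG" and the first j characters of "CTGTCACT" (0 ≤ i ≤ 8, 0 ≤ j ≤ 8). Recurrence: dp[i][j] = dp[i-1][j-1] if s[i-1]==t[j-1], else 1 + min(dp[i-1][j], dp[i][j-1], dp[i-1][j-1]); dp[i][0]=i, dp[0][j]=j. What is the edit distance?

   ''  C  T  G  T  C  A  C  T
''  0  1  2  3  4  5  6  7  8
 G  1  1  2  2  3  4  5  6  7
 T  2  2  1  2  2  3  4  5  6
 T  3  3  2  2  2  3  4  5  5
 C  4  3  3  3  3  2  3  4  5
 T  5  4  3  4  3  3  3  4  4
 T  6  5  4  4  4  4  4  4  4
 G  7  6  5  4  5  5  5  5  5
 G  8  7  6  5  5  6  6  6  6

6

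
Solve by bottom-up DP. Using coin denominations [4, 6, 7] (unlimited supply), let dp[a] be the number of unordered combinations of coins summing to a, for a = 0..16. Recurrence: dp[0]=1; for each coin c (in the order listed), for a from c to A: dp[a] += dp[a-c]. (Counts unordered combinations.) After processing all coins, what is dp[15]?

after  coin     0     1     2     3     4     5     6     7     8     9    10    11    12    13    14    15    16
          4     1     0     0     0     1     0     0     0     1     0     0     0     1     0     0     0     1
          6     1     0     0     0     1     0     1     0     1     0     1     0     2     0     1     0     2
          7     1     0     0     0     1     0     1     1     1     0     1     1     2     1     2     1     2

1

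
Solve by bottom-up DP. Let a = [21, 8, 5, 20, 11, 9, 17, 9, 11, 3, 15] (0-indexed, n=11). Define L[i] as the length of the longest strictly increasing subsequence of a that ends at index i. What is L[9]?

1

   i    0    1    2    3    4    5    6    7    8    9   10
a[i]   21    8    5   20   11    9   17    9   11    3   15
L[i]    1    1    1    2    2    2    3    2    3    1    4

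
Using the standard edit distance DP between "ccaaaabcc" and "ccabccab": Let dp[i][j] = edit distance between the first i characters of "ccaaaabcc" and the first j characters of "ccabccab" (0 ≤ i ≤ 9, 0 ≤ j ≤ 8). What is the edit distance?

   ''  c  c  a  b  c  c  a  b
''  0  1  2  3  4  5  6  7  8
 c  1  0  1  2  3  4  5  6  7
 c  2  1  0  1  2  3  4  5  6
 a  3  2  1  0  1  2  3  4  5
 a  4  3  2  1  1  2  3  3  4
 a  5  4  3  2  2  2  3  3  4
 a  6  5  4  3  3  3  3  3  4
 b  7  6  5  4  3  4  4  4  3
 c  8  7  6  5  4  3  4  5  4
 c  9  8  7  6  5  4  3  4  5

5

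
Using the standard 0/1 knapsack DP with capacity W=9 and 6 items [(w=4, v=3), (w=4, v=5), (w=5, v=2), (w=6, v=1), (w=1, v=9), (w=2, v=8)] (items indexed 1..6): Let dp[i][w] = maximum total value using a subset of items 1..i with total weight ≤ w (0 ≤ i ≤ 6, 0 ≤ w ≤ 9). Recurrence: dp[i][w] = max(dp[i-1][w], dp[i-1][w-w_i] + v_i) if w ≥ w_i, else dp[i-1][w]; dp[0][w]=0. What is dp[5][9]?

17

i\w   0   1   2   3   4   5   6   7   8   9
  0   0   0   0   0   0   0   0   0   0   0
  1   0   0   0   0   3   3   3   3   3   3
  2   0   0   0   0   5   5   5   5   8   8
  3   0   0   0   0   5   5   5   5   8   8
  4   0   0   0   0   5   5   5   5   8   8
  5   0   9   9   9   9  14  14  14  14  17
  6   0   9   9  17  17  17  17  22  22  22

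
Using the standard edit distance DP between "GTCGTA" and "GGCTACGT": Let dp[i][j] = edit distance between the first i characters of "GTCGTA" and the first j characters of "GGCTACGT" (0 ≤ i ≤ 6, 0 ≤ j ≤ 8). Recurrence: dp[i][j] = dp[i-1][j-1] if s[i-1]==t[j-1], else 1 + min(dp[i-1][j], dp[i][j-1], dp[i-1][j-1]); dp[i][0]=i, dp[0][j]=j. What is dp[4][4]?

2

   ''  G  G  C  T  A  C  G  T
''  0  1  2  3  4  5  6  7  8
 G  1  0  1  2  3  4  5  6  7
 T  2  1  1  2  2  3  4  5  6
 C  3  2  2  1  2  3  3  4  5
 G  4  3  2  2  2  3  4  3  4
 T  5  4  3  3  2  3  4  4  3
 A  6  5  4  4  3  2  3  4  4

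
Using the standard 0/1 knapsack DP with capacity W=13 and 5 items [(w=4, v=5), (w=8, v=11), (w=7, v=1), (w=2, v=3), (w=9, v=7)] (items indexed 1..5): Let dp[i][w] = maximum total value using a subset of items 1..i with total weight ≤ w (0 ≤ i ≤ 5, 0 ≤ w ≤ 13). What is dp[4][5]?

5

i\w   0   1   2   3   4   5   6   7   8   9  10  11  12  13
  0   0   0   0   0   0   0   0   0   0   0   0   0   0   0
  1   0   0   0   0   5   5   5   5   5   5   5   5   5   5
  2   0   0   0   0   5   5   5   5  11  11  11  11  16  16
  3   0   0   0   0   5   5   5   5  11  11  11  11  16  16
  4   0   0   3   3   5   5   8   8  11  11  14  14  16  16
  5   0   0   3   3   5   5   8   8  11  11  14  14  16  16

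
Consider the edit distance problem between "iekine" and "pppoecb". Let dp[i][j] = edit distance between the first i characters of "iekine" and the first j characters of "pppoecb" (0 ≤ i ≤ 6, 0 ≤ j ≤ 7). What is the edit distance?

7

   ''  p  p  p  o  e  c  b
''  0  1  2  3  4  5  6  7
 i  1  1  2  3  4  5  6  7
 e  2  2  2  3  4  4  5  6
 k  3  3  3  3  4  5  5  6
 i  4  4  4  4  4  5  6  6
 n  5  5  5  5  5  5  6  7
 e  6  6  6  6  6  5  6  7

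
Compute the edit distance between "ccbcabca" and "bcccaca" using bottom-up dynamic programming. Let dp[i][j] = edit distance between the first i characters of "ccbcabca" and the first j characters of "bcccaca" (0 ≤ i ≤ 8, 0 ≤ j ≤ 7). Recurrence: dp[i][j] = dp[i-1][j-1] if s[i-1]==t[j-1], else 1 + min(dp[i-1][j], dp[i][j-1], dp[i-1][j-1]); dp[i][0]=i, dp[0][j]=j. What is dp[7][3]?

   ''  b  c  c  c  a  c  a
''  0  1  2  3  4  5  6  7
 c  1  1  1  2  3  4  5  6
 c  2  2  1  1  2  3  4  5
 b  3  2  2  2  2  3  4  5
 c  4  3  2  2  2  3  3  4
 a  5  4  3  3  3  2  3  3
 b  6  5  4  4  4  3  3  4
 c  7  6  5  4  4  4  3  4
 a  8  7  6  5  5  4  4  3

4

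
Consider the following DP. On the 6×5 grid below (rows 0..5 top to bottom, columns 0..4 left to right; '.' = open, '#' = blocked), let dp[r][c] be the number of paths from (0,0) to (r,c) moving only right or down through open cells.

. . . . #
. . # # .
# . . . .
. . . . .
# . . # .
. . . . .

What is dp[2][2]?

2

r\c   0   1   2   3   4
  0   1   1   1   1   0
  1   1   2   0   0   0
  2   0   2   2   2   2
  3   0   2   4   6   8
  4   0   2   6   0   8
  5   0   2   8   8  16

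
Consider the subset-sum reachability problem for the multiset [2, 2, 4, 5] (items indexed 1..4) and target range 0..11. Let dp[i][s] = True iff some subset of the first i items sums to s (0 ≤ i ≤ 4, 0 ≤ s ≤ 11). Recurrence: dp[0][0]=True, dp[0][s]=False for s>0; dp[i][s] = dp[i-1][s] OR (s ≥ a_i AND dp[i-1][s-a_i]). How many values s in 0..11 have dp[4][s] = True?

9

i\s   0   1   2   3   4   5   6   7   8   9  10  11
  0   T   F   F   F   F   F   F   F   F   F   F   F
  1   T   F   T   F   F   F   F   F   F   F   F   F
  2   T   F   T   F   T   F   F   F   F   F   F   F
  3   T   F   T   F   T   F   T   F   T   F   F   F
  4   T   F   T   F   T   T   T   T   T   T   F   T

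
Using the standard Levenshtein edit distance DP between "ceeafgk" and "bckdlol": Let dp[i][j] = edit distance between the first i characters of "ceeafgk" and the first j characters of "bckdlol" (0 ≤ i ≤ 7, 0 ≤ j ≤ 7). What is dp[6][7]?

6

   ''  b  c  k  d  l  o  l
''  0  1  2  3  4  5  6  7
 c  1  1  1  2  3  4  5  6
 e  2  2  2  2  3  4  5  6
 e  3  3  3  3  3  4  5  6
 a  4  4  4  4  4  4  5  6
 f  5  5  5  5  5  5  5  6
 g  6  6  6  6  6  6  6  6
 k  7  7  7  6  7  7  7  7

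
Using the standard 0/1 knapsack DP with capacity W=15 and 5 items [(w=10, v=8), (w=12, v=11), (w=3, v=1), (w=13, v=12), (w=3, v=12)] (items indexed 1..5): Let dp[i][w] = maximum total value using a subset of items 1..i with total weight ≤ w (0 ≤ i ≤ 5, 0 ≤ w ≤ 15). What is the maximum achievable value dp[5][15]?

i\w   0   1   2   3   4   5   6   7   8   9  10  11  12  13  14  15
  0   0   0   0   0   0   0   0   0   0   0   0   0   0   0   0   0
  1   0   0   0   0   0   0   0   0   0   0   8   8   8   8   8   8
  2   0   0   0   0   0   0   0   0   0   0   8   8  11  11  11  11
  3   0   0   0   1   1   1   1   1   1   1   8   8  11  11  11  12
  4   0   0   0   1   1   1   1   1   1   1   8   8  11  12  12  12
  5   0   0   0  12  12  12  13  13  13  13  13  13  13  20  20  23

23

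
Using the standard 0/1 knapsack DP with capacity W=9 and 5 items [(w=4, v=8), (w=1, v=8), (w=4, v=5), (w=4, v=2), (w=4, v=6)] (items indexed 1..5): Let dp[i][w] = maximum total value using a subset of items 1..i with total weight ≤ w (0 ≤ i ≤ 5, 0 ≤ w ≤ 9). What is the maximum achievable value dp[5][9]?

22

i\w   0   1   2   3   4   5   6   7   8   9
  0   0   0   0   0   0   0   0   0   0   0
  1   0   0   0   0   8   8   8   8   8   8
  2   0   8   8   8   8  16  16  16  16  16
  3   0   8   8   8   8  16  16  16  16  21
  4   0   8   8   8   8  16  16  16  16  21
  5   0   8   8   8   8  16  16  16  16  22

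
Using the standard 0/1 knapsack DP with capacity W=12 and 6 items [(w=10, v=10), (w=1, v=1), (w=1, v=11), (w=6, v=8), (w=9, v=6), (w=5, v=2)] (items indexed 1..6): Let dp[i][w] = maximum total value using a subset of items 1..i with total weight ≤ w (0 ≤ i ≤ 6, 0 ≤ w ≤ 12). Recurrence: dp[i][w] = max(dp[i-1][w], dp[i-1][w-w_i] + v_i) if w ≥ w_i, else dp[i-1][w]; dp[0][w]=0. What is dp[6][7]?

i\w   0   1   2   3   4   5   6   7   8   9  10  11  12
  0   0   0   0   0   0   0   0   0   0   0   0   0   0
  1   0   0   0   0   0   0   0   0   0   0  10  10  10
  2   0   1   1   1   1   1   1   1   1   1  10  11  11
  3   0  11  12  12  12  12  12  12  12  12  12  21  22
  4   0  11  12  12  12  12  12  19  20  20  20  21  22
  5   0  11  12  12  12  12  12  19  20  20  20  21  22
  6   0  11  12  12  12  12  13  19  20  20  20  21  22

19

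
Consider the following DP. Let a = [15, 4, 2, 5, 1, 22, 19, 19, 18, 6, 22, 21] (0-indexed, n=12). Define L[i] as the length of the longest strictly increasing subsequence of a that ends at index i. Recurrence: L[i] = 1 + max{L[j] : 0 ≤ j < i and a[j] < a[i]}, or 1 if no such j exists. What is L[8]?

3

   i    0    1    2    3    4    5    6    7    8    9   10   11
a[i]   15    4    2    5    1   22   19   19   18    6   22   21
L[i]    1    1    1    2    1    3    3    3    3    3    4    4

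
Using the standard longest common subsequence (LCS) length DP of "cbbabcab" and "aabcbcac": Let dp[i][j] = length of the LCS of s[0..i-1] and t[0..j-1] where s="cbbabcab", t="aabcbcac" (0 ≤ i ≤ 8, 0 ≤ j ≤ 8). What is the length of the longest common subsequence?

4

   ''  a  a  b  c  b  c  a  c
''  0  0  0  0  0  0  0  0  0
 c  0  0  0  0  1  1  1  1  1
 b  0  0  0  1  1  2  2  2  2
 b  0  0  0  1  1  2  2  2  2
 a  0  1  1  1  1  2  2  3  3
 b  0  1  1  2  2  2  2  3  3
 c  0  1  1  2  3  3  3  3  4
 a  0  1  2  2  3  3  3  4  4
 b  0  1  2  3  3  4  4  4  4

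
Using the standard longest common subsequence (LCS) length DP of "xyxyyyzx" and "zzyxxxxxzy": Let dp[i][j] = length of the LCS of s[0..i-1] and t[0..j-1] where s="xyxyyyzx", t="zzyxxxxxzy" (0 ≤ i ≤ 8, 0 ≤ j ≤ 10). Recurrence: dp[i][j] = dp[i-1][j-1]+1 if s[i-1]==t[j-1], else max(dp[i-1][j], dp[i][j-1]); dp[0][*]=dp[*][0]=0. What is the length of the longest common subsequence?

   ''  z  z  y  x  x  x  x  x  z  y
''  0  0  0  0  0  0  0  0  0  0  0
 x  0  0  0  0  1  1  1  1  1  1  1
 y  0  0  0  1  1  1  1  1  1  1  2
 x  0  0  0  1  2  2  2  2  2  2  2
 y  0  0  0  1  2  2  2  2  2  2  3
 y  0  0  0  1  2  2  2  2  2  2  3
 y  0  0  0  1  2  2  2  2  2  2  3
 z  0  1  1  1  2  2  2  2  2  3  3
 x  0  1  1  1  2  3  3  3  3  3  3

3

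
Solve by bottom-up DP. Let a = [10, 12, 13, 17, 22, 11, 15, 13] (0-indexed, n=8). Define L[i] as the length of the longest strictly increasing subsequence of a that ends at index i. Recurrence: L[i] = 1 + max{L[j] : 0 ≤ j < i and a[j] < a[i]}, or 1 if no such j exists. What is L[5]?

   i    0    1    2    3    4    5    6    7
a[i]   10   12   13   17   22   11   15   13
L[i]    1    2    3    4    5    2    4    3

2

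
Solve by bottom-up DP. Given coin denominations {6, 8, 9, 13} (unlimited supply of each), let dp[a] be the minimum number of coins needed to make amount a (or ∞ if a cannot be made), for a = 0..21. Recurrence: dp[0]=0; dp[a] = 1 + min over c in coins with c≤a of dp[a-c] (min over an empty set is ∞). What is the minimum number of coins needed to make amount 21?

 a  0  1  2  3  4  5  6  7  8  9 10 11 12 13 14 15 16 17 18 19 20 21
dp  0  -  -  -  -  -  1  -  1  1  -  -  2  1  2  2  2  2  2  2  3  2
(- denotes ∞ / unreachable)

2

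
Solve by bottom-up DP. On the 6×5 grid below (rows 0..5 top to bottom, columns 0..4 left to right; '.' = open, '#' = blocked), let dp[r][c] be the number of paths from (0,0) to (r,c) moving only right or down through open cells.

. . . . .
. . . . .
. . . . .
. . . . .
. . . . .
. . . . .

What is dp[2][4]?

15

r\c   0   1   2   3   4
  0   1   1   1   1   1
  1   1   2   3   4   5
  2   1   3   6  10  15
  3   1   4  10  20  35
  4   1   5  15  35  70
  5   1   6  21  56 126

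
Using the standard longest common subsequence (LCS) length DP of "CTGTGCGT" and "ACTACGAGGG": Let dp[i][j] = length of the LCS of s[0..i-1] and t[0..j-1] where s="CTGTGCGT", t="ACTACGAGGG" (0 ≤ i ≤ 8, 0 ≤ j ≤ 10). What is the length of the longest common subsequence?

5

   ''  A  C  T  A  C  G  A  G  G  G
''  0  0  0  0  0  0  0  0  0  0  0
 C  0  0  1  1  1  1  1  1  1  1  1
 T  0  0  1  2  2  2  2  2  2  2  2
 G  0  0  1  2  2  2  3  3  3  3  3
 T  0  0  1  2  2  2  3  3  3  3  3
 G  0  0  1  2  2  2  3  3  4  4  4
 C  0  0  1  2  2  3  3  3  4  4  4
 G  0  0  1  2  2  3  4  4  4  5  5
 T  0  0  1  2  2  3  4  4  4  5  5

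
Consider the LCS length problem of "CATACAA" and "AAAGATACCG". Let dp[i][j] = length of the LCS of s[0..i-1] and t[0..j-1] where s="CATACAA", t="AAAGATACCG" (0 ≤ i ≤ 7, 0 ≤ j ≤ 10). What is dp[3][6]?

2

   ''  A  A  A  G  A  T  A  C  C  G
''  0  0  0  0  0  0  0  0  0  0  0
 C  0  0  0  0  0  0  0  0  1  1  1
 A  0  1  1  1  1  1  1  1  1  1  1
 T  0  1  1  1  1  1  2  2  2  2  2
 A  0  1  2  2  2  2  2  3  3  3  3
 C  0  1  2  2  2  2  2  3  4  4  4
 A  0  1  2  3  3  3  3  3  4  4  4
 A  0  1  2  3  3  4  4  4  4  4  4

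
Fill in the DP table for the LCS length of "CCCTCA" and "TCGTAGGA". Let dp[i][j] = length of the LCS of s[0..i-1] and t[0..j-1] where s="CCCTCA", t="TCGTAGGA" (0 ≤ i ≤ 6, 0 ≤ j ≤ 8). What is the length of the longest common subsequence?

3

   ''  T  C  G  T  A  G  G  A
''  0  0  0  0  0  0  0  0  0
 C  0  0  1  1  1  1  1  1  1
 C  0  0  1  1  1  1  1  1  1
 C  0  0  1  1  1  1  1  1  1
 T  0  1  1  1  2  2  2  2  2
 C  0  1  2  2  2  2  2  2  2
 A  0  1  2  2  2  3  3  3  3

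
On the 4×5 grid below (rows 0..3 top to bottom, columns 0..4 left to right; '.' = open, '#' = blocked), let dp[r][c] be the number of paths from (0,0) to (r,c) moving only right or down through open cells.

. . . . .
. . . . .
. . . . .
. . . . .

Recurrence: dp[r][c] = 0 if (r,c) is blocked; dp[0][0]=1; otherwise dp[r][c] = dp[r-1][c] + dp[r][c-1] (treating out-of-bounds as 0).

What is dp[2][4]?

r\c   0   1   2   3   4
  0   1   1   1   1   1
  1   1   2   3   4   5
  2   1   3   6  10  15
  3   1   4  10  20  35

15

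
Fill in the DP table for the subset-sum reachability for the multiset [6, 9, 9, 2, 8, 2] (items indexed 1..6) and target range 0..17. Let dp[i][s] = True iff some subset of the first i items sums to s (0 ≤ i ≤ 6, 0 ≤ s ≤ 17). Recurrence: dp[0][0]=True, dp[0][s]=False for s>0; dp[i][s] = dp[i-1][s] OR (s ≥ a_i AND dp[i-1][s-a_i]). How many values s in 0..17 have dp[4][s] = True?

8

i\s   0   1   2   3   4   5   6   7   8   9  10  11  12  13  14  15  16  17
  0   T   F   F   F   F   F   F   F   F   F   F   F   F   F   F   F   F   F
  1   T   F   F   F   F   F   T   F   F   F   F   F   F   F   F   F   F   F
  2   T   F   F   F   F   F   T   F   F   T   F   F   F   F   F   T   F   F
  3   T   F   F   F   F   F   T   F   F   T   F   F   F   F   F   T   F   F
  4   T   F   T   F   F   F   T   F   T   T   F   T   F   F   F   T   F   T
  5   T   F   T   F   F   F   T   F   T   T   T   T   F   F   T   T   T   T
  6   T   F   T   F   T   F   T   F   T   T   T   T   T   T   T   T   T   T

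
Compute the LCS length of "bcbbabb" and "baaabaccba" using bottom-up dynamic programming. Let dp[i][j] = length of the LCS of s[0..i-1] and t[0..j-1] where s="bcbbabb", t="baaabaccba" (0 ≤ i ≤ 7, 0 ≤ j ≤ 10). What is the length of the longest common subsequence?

4

   ''  b  a  a  a  b  a  c  c  b  a
''  0  0  0  0  0  0  0  0  0  0  0
 b  0  1  1  1  1  1  1  1  1  1  1
 c  0  1  1  1  1  1  1  2  2  2  2
 b  0  1  1  1  1  2  2  2  2  3  3
 b  0  1  1  1  1  2  2  2  2  3  3
 a  0  1  2  2  2  2  3  3  3  3  4
 b  0  1  2  2  2  3  3  3  3  4  4
 b  0  1  2  2  2  3  3  3  3  4  4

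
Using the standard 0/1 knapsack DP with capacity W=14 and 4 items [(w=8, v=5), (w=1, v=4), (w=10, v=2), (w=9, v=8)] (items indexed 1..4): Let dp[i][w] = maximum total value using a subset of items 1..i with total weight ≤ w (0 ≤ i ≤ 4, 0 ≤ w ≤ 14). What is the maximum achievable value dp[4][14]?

12

i\w   0   1   2   3   4   5   6   7   8   9  10  11  12  13  14
  0   0   0   0   0   0   0   0   0   0   0   0   0   0   0   0
  1   0   0   0   0   0   0   0   0   5   5   5   5   5   5   5
  2   0   4   4   4   4   4   4   4   5   9   9   9   9   9   9
  3   0   4   4   4   4   4   4   4   5   9   9   9   9   9   9
  4   0   4   4   4   4   4   4   4   5   9  12  12  12  12  12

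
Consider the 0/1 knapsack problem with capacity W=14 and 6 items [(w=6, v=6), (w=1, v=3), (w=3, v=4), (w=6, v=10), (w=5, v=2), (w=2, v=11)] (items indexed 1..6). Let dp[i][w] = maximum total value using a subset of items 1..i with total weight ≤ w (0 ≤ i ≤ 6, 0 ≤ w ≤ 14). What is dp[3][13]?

13

i\w   0   1   2   3   4   5   6   7   8   9  10  11  12  13  14
  0   0   0   0   0   0   0   0   0   0   0   0   0   0   0   0
  1   0   0   0   0   0   0   6   6   6   6   6   6   6   6   6
  2   0   3   3   3   3   3   6   9   9   9   9   9   9   9   9
  3   0   3   3   4   7   7   7   9   9  10  13  13  13  13  13
  4   0   3   3   4   7   7  10  13  13  14  17  17  17  19  19
  5   0   3   3   4   7   7  10  13  13  14  17  17  17  19  19
  6   0   3  11  14  14  15  18  18  21  24  24  25  28  28  28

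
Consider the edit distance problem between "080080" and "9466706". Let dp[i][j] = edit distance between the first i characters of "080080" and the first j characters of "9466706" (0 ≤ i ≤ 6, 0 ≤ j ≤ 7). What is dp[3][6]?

5

   ''  9  4  6  6  7  0  6
''  0  1  2  3  4  5  6  7
 0  1  1  2  3  4  5  5  6
 8  2  2  2  3  4  5  6  6
 0  3  3  3  3  4  5  5  6
 0  4  4  4  4  4  5  5  6
 8  5  5  5  5  5  5  6  6
 0  6  6  6  6  6  6  5  6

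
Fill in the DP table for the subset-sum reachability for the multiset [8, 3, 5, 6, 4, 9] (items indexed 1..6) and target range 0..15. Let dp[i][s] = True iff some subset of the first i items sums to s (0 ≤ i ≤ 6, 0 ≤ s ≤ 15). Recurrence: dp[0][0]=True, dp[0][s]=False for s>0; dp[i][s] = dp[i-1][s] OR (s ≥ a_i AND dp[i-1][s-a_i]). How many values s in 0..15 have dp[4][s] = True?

i\s   0   1   2   3   4   5   6   7   8   9  10  11  12  13  14  15
  0   T   F   F   F   F   F   F   F   F   F   F   F   F   F   F   F
  1   T   F   F   F   F   F   F   F   T   F   F   F   F   F   F   F
  2   T   F   F   T   F   F   F   F   T   F   F   T   F   F   F   F
  3   T   F   F   T   F   T   F   F   T   F   F   T   F   T   F   F
  4   T   F   F   T   F   T   T   F   T   T   F   T   F   T   T   F
  5   T   F   F   T   T   T   T   T   T   T   T   T   T   T   T   T
  6   T   F   F   T   T   T   T   T   T   T   T   T   T   T   T   T

9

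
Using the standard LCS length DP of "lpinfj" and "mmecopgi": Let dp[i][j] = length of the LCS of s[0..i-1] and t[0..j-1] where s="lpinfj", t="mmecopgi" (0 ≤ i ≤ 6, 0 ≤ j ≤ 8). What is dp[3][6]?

1

   ''  m  m  e  c  o  p  g  i
''  0  0  0  0  0  0  0  0  0
 l  0  0  0  0  0  0  0  0  0
 p  0  0  0  0  0  0  1  1  1
 i  0  0  0  0  0  0  1  1  2
 n  0  0  0  0  0  0  1  1  2
 f  0  0  0  0  0  0  1  1  2
 j  0  0  0  0  0  0  1  1  2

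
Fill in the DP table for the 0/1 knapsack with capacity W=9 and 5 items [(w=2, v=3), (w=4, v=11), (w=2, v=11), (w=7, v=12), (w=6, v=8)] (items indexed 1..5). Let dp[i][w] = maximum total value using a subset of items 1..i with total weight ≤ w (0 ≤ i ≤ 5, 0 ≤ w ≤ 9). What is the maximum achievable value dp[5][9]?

i\w   0   1   2   3   4   5   6   7   8   9
  0   0   0   0   0   0   0   0   0   0   0
  1   0   0   3   3   3   3   3   3   3   3
  2   0   0   3   3  11  11  14  14  14  14
  3   0   0  11  11  14  14  22  22  25  25
  4   0   0  11  11  14  14  22  22  25  25
  5   0   0  11  11  14  14  22  22  25  25

25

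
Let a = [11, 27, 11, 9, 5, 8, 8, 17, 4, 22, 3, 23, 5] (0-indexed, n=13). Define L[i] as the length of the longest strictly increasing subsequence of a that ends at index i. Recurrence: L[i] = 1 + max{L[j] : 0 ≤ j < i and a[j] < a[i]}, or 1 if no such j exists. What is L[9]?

   i    0    1    2    3    4    5    6    7    8    9   10   11   12
a[i]   11   27   11    9    5    8    8   17    4   22    3   23    5
L[i]    1    2    1    1    1    2    2    3    1    4    1    5    2

4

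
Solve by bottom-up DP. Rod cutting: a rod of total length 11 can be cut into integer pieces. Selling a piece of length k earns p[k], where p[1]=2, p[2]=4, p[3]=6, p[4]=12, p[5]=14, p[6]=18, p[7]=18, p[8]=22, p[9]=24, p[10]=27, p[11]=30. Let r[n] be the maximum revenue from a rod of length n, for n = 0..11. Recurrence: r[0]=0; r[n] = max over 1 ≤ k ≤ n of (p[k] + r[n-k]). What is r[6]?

18

   n    0    1    2    3    4    5    6    7    8    9   10   11
r[n]    0    2    4    6   12   14   18   20   24   26   30   32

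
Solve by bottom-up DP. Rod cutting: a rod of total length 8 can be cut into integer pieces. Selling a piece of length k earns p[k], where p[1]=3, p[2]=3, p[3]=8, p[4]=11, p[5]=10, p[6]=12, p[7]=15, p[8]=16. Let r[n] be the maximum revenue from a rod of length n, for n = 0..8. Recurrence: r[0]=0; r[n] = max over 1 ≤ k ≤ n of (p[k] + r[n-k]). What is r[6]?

18

   n    0    1    2    3    4    5    6    7    8
r[n]    0    3    6    9   12   15   18   21   24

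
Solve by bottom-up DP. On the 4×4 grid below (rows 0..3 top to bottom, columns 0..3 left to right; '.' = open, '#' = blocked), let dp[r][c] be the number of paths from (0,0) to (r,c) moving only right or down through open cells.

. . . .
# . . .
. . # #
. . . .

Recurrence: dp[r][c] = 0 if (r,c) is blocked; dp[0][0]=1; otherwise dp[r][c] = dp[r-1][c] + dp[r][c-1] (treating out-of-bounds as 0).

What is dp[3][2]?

r\c   0   1   2   3
  0   1   1   1   1
  1   0   1   2   3
  2   0   1   0   0
  3   0   1   1   1

1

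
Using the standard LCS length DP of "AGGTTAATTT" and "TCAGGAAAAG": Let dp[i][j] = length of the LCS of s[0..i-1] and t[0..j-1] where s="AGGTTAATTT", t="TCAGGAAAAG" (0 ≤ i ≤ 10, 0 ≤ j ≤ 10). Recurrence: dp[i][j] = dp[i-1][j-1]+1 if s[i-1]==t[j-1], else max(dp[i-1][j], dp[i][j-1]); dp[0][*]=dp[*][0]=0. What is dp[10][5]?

3

   ''  T  C  A  G  G  A  A  A  A  G
''  0  0  0  0  0  0  0  0  0  0  0
 A  0  0  0  1  1  1  1  1  1  1  1
 G  0  0  0  1  2  2  2  2  2  2  2
 G  0  0  0  1  2  3  3  3  3  3  3
 T  0  1  1  1  2  3  3  3  3  3  3
 T  0  1  1  1  2  3  3  3  3  3  3
 A  0  1  1  2  2  3  4  4  4  4  4
 A  0  1  1  2  2  3  4  5  5  5  5
 T  0  1  1  2  2  3  4  5  5  5  5
 T  0  1  1  2  2  3  4  5  5  5  5
 T  0  1  1  2  2  3  4  5  5  5  5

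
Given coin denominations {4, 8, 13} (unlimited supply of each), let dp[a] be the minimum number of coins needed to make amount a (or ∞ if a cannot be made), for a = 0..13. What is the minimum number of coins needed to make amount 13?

1

 a  0  1  2  3  4  5  6  7  8  9 10 11 12 13
dp  0  -  -  -  1  -  -  -  1  -  -  -  2  1
(- denotes ∞ / unreachable)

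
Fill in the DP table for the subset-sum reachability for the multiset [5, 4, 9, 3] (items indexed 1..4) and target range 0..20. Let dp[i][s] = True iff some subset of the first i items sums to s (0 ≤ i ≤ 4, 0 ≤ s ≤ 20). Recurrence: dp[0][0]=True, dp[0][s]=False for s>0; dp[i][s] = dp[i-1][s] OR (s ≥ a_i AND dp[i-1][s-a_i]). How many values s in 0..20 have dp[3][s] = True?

7

i\s   0   1   2   3   4   5   6   7   8   9  10  11  12  13  14  15  16  17  18  19  20
  0   T   F   F   F   F   F   F   F   F   F   F   F   F   F   F   F   F   F   F   F   F
  1   T   F   F   F   F   T   F   F   F   F   F   F   F   F   F   F   F   F   F   F   F
  2   T   F   F   F   T   T   F   F   F   T   F   F   F   F   F   F   F   F   F   F   F
  3   T   F   F   F   T   T   F   F   F   T   F   F   F   T   T   F   F   F   T   F   F
  4   T   F   F   T   T   T   F   T   T   T   F   F   T   T   T   F   T   T   T   F   F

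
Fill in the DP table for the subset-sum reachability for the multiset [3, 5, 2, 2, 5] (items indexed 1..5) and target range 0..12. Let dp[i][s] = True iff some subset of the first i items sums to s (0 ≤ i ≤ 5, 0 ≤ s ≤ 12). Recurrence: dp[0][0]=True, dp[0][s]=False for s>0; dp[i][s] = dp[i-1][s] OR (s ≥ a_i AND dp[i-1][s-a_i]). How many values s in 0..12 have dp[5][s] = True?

i\s   0   1   2   3   4   5   6   7   8   9  10  11  12
  0   T   F   F   F   F   F   F   F   F   F   F   F   F
  1   T   F   F   T   F   F   F   F   F   F   F   F   F
  2   T   F   F   T   F   T   F   F   T   F   F   F   F
  3   T   F   T   T   F   T   F   T   T   F   T   F   F
  4   T   F   T   T   T   T   F   T   T   T   T   F   T
  5   T   F   T   T   T   T   F   T   T   T   T   F   T

10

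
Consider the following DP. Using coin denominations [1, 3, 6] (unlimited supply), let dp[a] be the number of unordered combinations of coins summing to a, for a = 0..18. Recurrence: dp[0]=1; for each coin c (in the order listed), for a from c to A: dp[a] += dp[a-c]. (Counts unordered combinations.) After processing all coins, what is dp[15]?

after  coin     0     1     2     3     4     5     6     7     8     9    10    11    12    13    14    15    16    17    18
          1     1     1     1     1     1     1     1     1     1     1     1     1     1     1     1     1     1     1     1
          3     1     1     1     2     2     2     3     3     3     4     4     4     5     5     5     6     6     6     7
          6     1     1     1     2     2     2     4     4     4     6     6     6     9     9     9    12    12    12    16

12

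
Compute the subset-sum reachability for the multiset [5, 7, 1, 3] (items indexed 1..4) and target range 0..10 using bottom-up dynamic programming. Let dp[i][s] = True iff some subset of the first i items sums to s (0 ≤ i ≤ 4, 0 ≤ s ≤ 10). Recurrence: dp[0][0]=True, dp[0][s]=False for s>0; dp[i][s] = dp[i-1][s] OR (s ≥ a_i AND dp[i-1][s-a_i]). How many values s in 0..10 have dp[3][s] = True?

i\s   0   1   2   3   4   5   6   7   8   9  10
  0   T   F   F   F   F   F   F   F   F   F   F
  1   T   F   F   F   F   T   F   F   F   F   F
  2   T   F   F   F   F   T   F   T   F   F   F
  3   T   T   F   F   F   T   T   T   T   F   F
  4   T   T   F   T   T   T   T   T   T   T   T

6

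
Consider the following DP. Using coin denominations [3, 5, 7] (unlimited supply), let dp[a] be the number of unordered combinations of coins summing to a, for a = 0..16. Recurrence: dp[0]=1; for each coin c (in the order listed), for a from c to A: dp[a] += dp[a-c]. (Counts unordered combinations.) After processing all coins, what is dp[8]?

1

after  coin     0     1     2     3     4     5     6     7     8     9    10    11    12    13    14    15    16
          3     1     0     0     1     0     0     1     0     0     1     0     0     1     0     0     1     0
          5     1     0     0     1     0     1     1     0     1     1     1     1     1     1     1     2     1
          7     1     0     0     1     0     1     1     1     1     1     2     1     2     2     2     3     2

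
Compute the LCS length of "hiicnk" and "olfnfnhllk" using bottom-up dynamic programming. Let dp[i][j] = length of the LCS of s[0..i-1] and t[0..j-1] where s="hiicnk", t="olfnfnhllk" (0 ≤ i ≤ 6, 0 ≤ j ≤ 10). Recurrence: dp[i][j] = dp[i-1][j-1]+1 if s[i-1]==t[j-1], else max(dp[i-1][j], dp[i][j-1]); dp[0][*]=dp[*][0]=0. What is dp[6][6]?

   ''  o  l  f  n  f  n  h  l  l  k
''  0  0  0  0  0  0  0  0  0  0  0
 h  0  0  0  0  0  0  0  1  1  1  1
 i  0  0  0  0  0  0  0  1  1  1  1
 i  0  0  0  0  0  0  0  1  1  1  1
 c  0  0  0  0  0  0  0  1  1  1  1
 n  0  0  0  0  1  1  1  1  1  1  1
 k  0  0  0  0  1  1  1  1  1  1  2

1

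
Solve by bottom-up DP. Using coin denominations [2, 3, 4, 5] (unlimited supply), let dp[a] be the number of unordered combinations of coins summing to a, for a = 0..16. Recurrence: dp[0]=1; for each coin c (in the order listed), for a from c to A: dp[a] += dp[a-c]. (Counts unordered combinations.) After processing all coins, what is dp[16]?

after  coin     0     1     2     3     4     5     6     7     8     9    10    11    12    13    14    15    16
          2     1     0     1     0     1     0     1     0     1     0     1     0     1     0     1     0     1
          3     1     0     1     1     1     1     2     1     2     2     2     2     3     2     3     3     3
          4     1     0     1     1     2     1     3     2     4     3     5     4     7     5     8     7    10
          5     1     0     1     1     2     2     3     3     5     5     7     7    10    10    13    14    17

17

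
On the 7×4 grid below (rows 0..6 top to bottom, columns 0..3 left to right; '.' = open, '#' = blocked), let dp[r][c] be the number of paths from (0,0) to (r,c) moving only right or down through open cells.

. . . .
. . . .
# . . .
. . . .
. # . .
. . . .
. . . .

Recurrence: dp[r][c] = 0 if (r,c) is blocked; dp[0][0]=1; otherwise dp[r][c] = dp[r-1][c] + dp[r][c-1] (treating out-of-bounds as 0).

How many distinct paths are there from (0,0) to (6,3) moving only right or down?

r\c   0   1   2   3
  0   1   1   1   1
  1   1   2   3   4
  2   0   2   5   9
  3   0   2   7  16
  4   0   0   7  23
  5   0   0   7  30
  6   0   0   7  37

37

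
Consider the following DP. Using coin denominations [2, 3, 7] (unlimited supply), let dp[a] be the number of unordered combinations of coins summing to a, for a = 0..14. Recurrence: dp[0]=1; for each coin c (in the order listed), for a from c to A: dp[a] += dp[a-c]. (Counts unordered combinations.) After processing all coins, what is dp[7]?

2

after  coin     0     1     2     3     4     5     6     7     8     9    10    11    12    13    14
          2     1     0     1     0     1     0     1     0     1     0     1     0     1     0     1
          3     1     0     1     1     1     1     2     1     2     2     2     2     3     2     3
          7     1     0     1     1     1     1     2     2     2     3     3     3     4     4     5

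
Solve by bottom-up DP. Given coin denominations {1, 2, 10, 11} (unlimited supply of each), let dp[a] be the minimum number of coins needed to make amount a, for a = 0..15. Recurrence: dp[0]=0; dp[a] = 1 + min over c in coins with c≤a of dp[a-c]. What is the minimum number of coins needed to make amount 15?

 a  0  1  2  3  4  5  6  7  8  9 10 11 12 13 14 15
dp  0  1  1  2  2  3  3  4  4  5  1  1  2  2  3  3

3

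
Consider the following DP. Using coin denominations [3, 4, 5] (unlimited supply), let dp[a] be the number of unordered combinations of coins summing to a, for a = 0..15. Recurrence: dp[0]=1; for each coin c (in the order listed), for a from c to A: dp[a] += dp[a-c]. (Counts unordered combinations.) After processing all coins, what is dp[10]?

2

after  coin     0     1     2     3     4     5     6     7     8     9    10    11    12    13    14    15
          3     1     0     0     1     0     0     1     0     0     1     0     0     1     0     0     1
          4     1     0     0     1     1     0     1     1     1     1     1     1     2     1     1     2
          5     1     0     0     1     1     1     1     1     2     2     2     2     3     3     3     4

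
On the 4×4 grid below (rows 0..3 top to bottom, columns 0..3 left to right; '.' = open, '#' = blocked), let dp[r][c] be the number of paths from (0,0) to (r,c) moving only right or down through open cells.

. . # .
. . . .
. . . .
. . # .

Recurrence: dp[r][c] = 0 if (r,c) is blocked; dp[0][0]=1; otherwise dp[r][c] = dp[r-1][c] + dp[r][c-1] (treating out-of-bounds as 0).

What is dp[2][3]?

7

r\c   0   1   2   3
  0   1   1   0   0
  1   1   2   2   2
  2   1   3   5   7
  3   1   4   0   7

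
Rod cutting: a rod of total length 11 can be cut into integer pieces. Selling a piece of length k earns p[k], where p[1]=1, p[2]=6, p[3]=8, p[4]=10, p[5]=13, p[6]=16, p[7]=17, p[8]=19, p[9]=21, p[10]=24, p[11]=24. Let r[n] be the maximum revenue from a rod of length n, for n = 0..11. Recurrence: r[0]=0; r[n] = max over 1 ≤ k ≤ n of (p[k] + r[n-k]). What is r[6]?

   n    0    1    2    3    4    5    6    7    8    9   10   11
r[n]    0    1    6    8   12   14   18   20   24   26   30   32

18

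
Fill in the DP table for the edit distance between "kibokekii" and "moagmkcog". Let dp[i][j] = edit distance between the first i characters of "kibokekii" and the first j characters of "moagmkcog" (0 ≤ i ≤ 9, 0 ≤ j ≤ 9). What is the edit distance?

9

   ''  m  o  a  g  m  k  c  o  g
''  0  1  2  3  4  5  6  7  8  9
 k  1  1  2  3  4  5  5  6  7  8
 i  2  2  2  3  4  5  6  6  7  8
 b  3  3  3  3  4  5  6  7  7  8
 o  4  4  3  4  4  5  6  7  7  8
 k  5  5  4  4  5  5  5  6  7  8
 e  6  6  5  5  5  6  6  6  7  8
 k  7  7  6  6  6  6  6  7  7  8
 i  8  8  7  7  7  7  7  7  8  8
 i  9  9  8  8  8  8  8  8  8  9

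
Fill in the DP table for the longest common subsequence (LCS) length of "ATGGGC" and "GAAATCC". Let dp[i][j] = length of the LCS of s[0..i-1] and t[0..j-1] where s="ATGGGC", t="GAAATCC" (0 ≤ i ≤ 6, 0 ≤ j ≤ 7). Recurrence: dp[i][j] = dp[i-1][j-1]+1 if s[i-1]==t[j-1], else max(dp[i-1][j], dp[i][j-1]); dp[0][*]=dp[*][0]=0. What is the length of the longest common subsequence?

   ''  G  A  A  A  T  C  C
''  0  0  0  0  0  0  0  0
 A  0  0  1  1  1  1  1  1
 T  0  0  1  1  1  2  2  2
 G  0  1  1  1  1  2  2  2
 G  0  1  1  1  1  2  2  2
 G  0  1  1  1  1  2  2  2
 C  0  1  1  1  1  2  3  3

3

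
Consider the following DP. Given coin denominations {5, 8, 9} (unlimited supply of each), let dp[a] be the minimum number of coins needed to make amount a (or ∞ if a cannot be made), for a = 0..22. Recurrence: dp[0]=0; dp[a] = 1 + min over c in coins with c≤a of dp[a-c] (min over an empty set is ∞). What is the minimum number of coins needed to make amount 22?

 a  0  1  2  3  4  5  6  7  8  9 10 11 12 13 14 15 16 17 18 19 20 21 22
dp  0  -  -  -  -  1  -  -  1  1  2  -  -  2  2  3  2  2  2  3  4  3  3
(- denotes ∞ / unreachable)

3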